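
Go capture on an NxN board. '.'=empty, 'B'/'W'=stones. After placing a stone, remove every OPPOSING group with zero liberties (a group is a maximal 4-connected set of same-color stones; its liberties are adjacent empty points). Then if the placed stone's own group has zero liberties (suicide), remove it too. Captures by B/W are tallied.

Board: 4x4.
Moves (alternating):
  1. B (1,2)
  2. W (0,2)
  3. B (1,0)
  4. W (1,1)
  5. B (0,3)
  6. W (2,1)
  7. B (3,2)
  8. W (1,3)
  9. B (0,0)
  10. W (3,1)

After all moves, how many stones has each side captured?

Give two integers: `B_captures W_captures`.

Answer: 0 1

Derivation:
Move 1: B@(1,2) -> caps B=0 W=0
Move 2: W@(0,2) -> caps B=0 W=0
Move 3: B@(1,0) -> caps B=0 W=0
Move 4: W@(1,1) -> caps B=0 W=0
Move 5: B@(0,3) -> caps B=0 W=0
Move 6: W@(2,1) -> caps B=0 W=0
Move 7: B@(3,2) -> caps B=0 W=0
Move 8: W@(1,3) -> caps B=0 W=1
Move 9: B@(0,0) -> caps B=0 W=1
Move 10: W@(3,1) -> caps B=0 W=1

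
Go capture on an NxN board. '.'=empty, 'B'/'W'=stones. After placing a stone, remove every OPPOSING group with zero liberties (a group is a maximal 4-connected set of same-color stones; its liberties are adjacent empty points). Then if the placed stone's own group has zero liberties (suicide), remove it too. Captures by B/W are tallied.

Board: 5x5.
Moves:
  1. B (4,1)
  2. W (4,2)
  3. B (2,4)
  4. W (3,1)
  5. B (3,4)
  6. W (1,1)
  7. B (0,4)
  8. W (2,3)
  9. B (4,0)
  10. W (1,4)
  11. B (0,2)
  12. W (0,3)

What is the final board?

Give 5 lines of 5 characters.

Answer: ..BW.
.W..W
...WB
.W..B
BBW..

Derivation:
Move 1: B@(4,1) -> caps B=0 W=0
Move 2: W@(4,2) -> caps B=0 W=0
Move 3: B@(2,4) -> caps B=0 W=0
Move 4: W@(3,1) -> caps B=0 W=0
Move 5: B@(3,4) -> caps B=0 W=0
Move 6: W@(1,1) -> caps B=0 W=0
Move 7: B@(0,4) -> caps B=0 W=0
Move 8: W@(2,3) -> caps B=0 W=0
Move 9: B@(4,0) -> caps B=0 W=0
Move 10: W@(1,4) -> caps B=0 W=0
Move 11: B@(0,2) -> caps B=0 W=0
Move 12: W@(0,3) -> caps B=0 W=1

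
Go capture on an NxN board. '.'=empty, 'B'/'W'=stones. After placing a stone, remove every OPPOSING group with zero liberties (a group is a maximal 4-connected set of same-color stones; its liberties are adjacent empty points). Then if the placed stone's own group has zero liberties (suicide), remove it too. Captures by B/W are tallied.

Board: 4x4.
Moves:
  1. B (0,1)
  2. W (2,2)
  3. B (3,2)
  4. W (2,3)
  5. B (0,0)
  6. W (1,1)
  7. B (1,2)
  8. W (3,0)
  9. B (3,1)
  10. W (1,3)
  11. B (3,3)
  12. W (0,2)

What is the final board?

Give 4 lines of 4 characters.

Answer: BBW.
.W.W
..WW
WBBB

Derivation:
Move 1: B@(0,1) -> caps B=0 W=0
Move 2: W@(2,2) -> caps B=0 W=0
Move 3: B@(3,2) -> caps B=0 W=0
Move 4: W@(2,3) -> caps B=0 W=0
Move 5: B@(0,0) -> caps B=0 W=0
Move 6: W@(1,1) -> caps B=0 W=0
Move 7: B@(1,2) -> caps B=0 W=0
Move 8: W@(3,0) -> caps B=0 W=0
Move 9: B@(3,1) -> caps B=0 W=0
Move 10: W@(1,3) -> caps B=0 W=0
Move 11: B@(3,3) -> caps B=0 W=0
Move 12: W@(0,2) -> caps B=0 W=1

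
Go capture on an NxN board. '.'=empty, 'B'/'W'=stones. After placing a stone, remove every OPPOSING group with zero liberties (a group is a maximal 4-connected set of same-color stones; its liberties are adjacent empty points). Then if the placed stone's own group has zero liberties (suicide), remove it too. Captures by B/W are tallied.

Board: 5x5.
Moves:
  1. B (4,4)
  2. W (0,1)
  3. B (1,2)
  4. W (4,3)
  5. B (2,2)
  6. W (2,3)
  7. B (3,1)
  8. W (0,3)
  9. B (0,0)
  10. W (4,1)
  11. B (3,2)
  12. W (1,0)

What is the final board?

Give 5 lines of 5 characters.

Move 1: B@(4,4) -> caps B=0 W=0
Move 2: W@(0,1) -> caps B=0 W=0
Move 3: B@(1,2) -> caps B=0 W=0
Move 4: W@(4,3) -> caps B=0 W=0
Move 5: B@(2,2) -> caps B=0 W=0
Move 6: W@(2,3) -> caps B=0 W=0
Move 7: B@(3,1) -> caps B=0 W=0
Move 8: W@(0,3) -> caps B=0 W=0
Move 9: B@(0,0) -> caps B=0 W=0
Move 10: W@(4,1) -> caps B=0 W=0
Move 11: B@(3,2) -> caps B=0 W=0
Move 12: W@(1,0) -> caps B=0 W=1

Answer: .W.W.
W.B..
..BW.
.BB..
.W.WB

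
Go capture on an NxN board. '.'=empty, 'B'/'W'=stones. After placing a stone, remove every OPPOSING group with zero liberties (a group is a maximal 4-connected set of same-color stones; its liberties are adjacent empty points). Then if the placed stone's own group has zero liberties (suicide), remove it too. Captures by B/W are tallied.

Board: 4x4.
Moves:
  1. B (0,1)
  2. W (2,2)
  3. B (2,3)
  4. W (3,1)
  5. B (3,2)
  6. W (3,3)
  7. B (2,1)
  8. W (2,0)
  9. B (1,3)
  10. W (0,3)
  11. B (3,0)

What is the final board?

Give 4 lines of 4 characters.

Move 1: B@(0,1) -> caps B=0 W=0
Move 2: W@(2,2) -> caps B=0 W=0
Move 3: B@(2,3) -> caps B=0 W=0
Move 4: W@(3,1) -> caps B=0 W=0
Move 5: B@(3,2) -> caps B=0 W=0
Move 6: W@(3,3) -> caps B=0 W=1
Move 7: B@(2,1) -> caps B=0 W=1
Move 8: W@(2,0) -> caps B=0 W=1
Move 9: B@(1,3) -> caps B=0 W=1
Move 10: W@(0,3) -> caps B=0 W=1
Move 11: B@(3,0) -> caps B=0 W=1

Answer: .B.W
...B
WBWB
.W.W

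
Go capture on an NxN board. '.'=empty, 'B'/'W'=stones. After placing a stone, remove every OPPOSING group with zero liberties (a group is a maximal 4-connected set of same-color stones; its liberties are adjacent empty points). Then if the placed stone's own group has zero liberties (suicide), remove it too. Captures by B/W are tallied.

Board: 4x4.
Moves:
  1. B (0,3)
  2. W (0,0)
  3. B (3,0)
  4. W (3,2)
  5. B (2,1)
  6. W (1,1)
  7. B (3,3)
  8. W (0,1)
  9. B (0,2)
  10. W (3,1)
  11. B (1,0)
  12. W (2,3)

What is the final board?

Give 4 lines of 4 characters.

Answer: WWBB
BW..
.B.W
BWW.

Derivation:
Move 1: B@(0,3) -> caps B=0 W=0
Move 2: W@(0,0) -> caps B=0 W=0
Move 3: B@(3,0) -> caps B=0 W=0
Move 4: W@(3,2) -> caps B=0 W=0
Move 5: B@(2,1) -> caps B=0 W=0
Move 6: W@(1,1) -> caps B=0 W=0
Move 7: B@(3,3) -> caps B=0 W=0
Move 8: W@(0,1) -> caps B=0 W=0
Move 9: B@(0,2) -> caps B=0 W=0
Move 10: W@(3,1) -> caps B=0 W=0
Move 11: B@(1,0) -> caps B=0 W=0
Move 12: W@(2,3) -> caps B=0 W=1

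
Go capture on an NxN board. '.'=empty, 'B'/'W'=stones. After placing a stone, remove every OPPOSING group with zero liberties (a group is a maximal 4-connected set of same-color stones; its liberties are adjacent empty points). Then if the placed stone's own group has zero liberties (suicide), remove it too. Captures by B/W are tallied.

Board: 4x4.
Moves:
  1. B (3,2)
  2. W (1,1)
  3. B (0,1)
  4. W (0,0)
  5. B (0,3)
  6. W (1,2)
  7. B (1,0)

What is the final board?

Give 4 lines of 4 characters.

Answer: .B.B
BWW.
....
..B.

Derivation:
Move 1: B@(3,2) -> caps B=0 W=0
Move 2: W@(1,1) -> caps B=0 W=0
Move 3: B@(0,1) -> caps B=0 W=0
Move 4: W@(0,0) -> caps B=0 W=0
Move 5: B@(0,3) -> caps B=0 W=0
Move 6: W@(1,2) -> caps B=0 W=0
Move 7: B@(1,0) -> caps B=1 W=0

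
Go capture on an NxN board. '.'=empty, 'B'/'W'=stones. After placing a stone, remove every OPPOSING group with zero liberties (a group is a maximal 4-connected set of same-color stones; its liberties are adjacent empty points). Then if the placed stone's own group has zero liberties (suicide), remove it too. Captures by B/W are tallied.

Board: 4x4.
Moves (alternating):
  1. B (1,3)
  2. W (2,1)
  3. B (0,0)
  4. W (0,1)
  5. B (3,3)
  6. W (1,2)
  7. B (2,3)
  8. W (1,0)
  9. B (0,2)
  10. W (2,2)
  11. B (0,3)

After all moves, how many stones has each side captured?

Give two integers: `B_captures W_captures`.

Move 1: B@(1,3) -> caps B=0 W=0
Move 2: W@(2,1) -> caps B=0 W=0
Move 3: B@(0,0) -> caps B=0 W=0
Move 4: W@(0,1) -> caps B=0 W=0
Move 5: B@(3,3) -> caps B=0 W=0
Move 6: W@(1,2) -> caps B=0 W=0
Move 7: B@(2,3) -> caps B=0 W=0
Move 8: W@(1,0) -> caps B=0 W=1
Move 9: B@(0,2) -> caps B=0 W=1
Move 10: W@(2,2) -> caps B=0 W=1
Move 11: B@(0,3) -> caps B=0 W=1

Answer: 0 1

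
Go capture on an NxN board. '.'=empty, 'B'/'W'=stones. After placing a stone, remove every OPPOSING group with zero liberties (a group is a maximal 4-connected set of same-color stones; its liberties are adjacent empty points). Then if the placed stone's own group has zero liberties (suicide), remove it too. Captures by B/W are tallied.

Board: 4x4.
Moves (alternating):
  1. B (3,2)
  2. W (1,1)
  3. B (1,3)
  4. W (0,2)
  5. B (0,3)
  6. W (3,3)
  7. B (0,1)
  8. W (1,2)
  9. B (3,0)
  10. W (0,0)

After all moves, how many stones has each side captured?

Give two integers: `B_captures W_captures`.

Move 1: B@(3,2) -> caps B=0 W=0
Move 2: W@(1,1) -> caps B=0 W=0
Move 3: B@(1,3) -> caps B=0 W=0
Move 4: W@(0,2) -> caps B=0 W=0
Move 5: B@(0,3) -> caps B=0 W=0
Move 6: W@(3,3) -> caps B=0 W=0
Move 7: B@(0,1) -> caps B=0 W=0
Move 8: W@(1,2) -> caps B=0 W=0
Move 9: B@(3,0) -> caps B=0 W=0
Move 10: W@(0,0) -> caps B=0 W=1

Answer: 0 1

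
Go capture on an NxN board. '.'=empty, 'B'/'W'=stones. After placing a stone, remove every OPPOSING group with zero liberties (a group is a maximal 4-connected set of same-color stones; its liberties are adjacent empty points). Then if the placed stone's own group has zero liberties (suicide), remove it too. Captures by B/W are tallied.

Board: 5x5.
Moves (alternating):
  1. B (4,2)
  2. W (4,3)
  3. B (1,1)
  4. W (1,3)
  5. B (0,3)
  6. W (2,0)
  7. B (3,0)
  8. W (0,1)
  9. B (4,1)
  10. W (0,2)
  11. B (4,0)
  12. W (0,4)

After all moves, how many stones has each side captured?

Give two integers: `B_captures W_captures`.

Move 1: B@(4,2) -> caps B=0 W=0
Move 2: W@(4,3) -> caps B=0 W=0
Move 3: B@(1,1) -> caps B=0 W=0
Move 4: W@(1,3) -> caps B=0 W=0
Move 5: B@(0,3) -> caps B=0 W=0
Move 6: W@(2,0) -> caps B=0 W=0
Move 7: B@(3,0) -> caps B=0 W=0
Move 8: W@(0,1) -> caps B=0 W=0
Move 9: B@(4,1) -> caps B=0 W=0
Move 10: W@(0,2) -> caps B=0 W=0
Move 11: B@(4,0) -> caps B=0 W=0
Move 12: W@(0,4) -> caps B=0 W=1

Answer: 0 1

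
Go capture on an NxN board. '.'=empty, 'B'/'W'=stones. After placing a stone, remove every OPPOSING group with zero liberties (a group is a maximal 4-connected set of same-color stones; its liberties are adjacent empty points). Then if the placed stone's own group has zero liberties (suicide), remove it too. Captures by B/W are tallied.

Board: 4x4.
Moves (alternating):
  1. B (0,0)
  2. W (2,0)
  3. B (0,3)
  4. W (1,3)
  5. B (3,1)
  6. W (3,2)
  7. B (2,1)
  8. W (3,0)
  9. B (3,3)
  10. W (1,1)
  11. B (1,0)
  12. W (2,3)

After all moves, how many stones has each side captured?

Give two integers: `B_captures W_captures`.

Move 1: B@(0,0) -> caps B=0 W=0
Move 2: W@(2,0) -> caps B=0 W=0
Move 3: B@(0,3) -> caps B=0 W=0
Move 4: W@(1,3) -> caps B=0 W=0
Move 5: B@(3,1) -> caps B=0 W=0
Move 6: W@(3,2) -> caps B=0 W=0
Move 7: B@(2,1) -> caps B=0 W=0
Move 8: W@(3,0) -> caps B=0 W=0
Move 9: B@(3,3) -> caps B=0 W=0
Move 10: W@(1,1) -> caps B=0 W=0
Move 11: B@(1,0) -> caps B=2 W=0
Move 12: W@(2,3) -> caps B=2 W=1

Answer: 2 1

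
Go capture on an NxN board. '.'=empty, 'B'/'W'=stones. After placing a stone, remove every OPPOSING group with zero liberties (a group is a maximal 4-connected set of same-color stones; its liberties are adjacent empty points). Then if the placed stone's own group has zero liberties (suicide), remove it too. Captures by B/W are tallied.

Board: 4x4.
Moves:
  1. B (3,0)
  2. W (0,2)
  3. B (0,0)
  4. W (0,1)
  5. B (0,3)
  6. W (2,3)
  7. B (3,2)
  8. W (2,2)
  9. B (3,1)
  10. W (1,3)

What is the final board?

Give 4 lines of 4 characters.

Move 1: B@(3,0) -> caps B=0 W=0
Move 2: W@(0,2) -> caps B=0 W=0
Move 3: B@(0,0) -> caps B=0 W=0
Move 4: W@(0,1) -> caps B=0 W=0
Move 5: B@(0,3) -> caps B=0 W=0
Move 6: W@(2,3) -> caps B=0 W=0
Move 7: B@(3,2) -> caps B=0 W=0
Move 8: W@(2,2) -> caps B=0 W=0
Move 9: B@(3,1) -> caps B=0 W=0
Move 10: W@(1,3) -> caps B=0 W=1

Answer: BWW.
...W
..WW
BBB.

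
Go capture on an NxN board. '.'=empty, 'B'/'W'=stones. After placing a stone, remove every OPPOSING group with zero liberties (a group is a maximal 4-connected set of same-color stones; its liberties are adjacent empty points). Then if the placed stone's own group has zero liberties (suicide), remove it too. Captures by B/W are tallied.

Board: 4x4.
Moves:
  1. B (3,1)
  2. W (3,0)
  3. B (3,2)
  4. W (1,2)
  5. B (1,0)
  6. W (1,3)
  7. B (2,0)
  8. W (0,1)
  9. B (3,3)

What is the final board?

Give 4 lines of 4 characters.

Answer: .W..
B.WW
B...
.BBB

Derivation:
Move 1: B@(3,1) -> caps B=0 W=0
Move 2: W@(3,0) -> caps B=0 W=0
Move 3: B@(3,2) -> caps B=0 W=0
Move 4: W@(1,2) -> caps B=0 W=0
Move 5: B@(1,0) -> caps B=0 W=0
Move 6: W@(1,3) -> caps B=0 W=0
Move 7: B@(2,0) -> caps B=1 W=0
Move 8: W@(0,1) -> caps B=1 W=0
Move 9: B@(3,3) -> caps B=1 W=0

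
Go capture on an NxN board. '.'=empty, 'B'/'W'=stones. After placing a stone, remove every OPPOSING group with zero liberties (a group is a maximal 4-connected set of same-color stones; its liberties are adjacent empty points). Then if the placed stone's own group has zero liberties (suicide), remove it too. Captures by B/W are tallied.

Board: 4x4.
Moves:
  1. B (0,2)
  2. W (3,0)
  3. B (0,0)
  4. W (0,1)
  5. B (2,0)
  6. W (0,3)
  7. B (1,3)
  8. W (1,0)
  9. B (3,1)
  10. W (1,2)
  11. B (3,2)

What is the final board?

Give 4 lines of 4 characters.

Move 1: B@(0,2) -> caps B=0 W=0
Move 2: W@(3,0) -> caps B=0 W=0
Move 3: B@(0,0) -> caps B=0 W=0
Move 4: W@(0,1) -> caps B=0 W=0
Move 5: B@(2,0) -> caps B=0 W=0
Move 6: W@(0,3) -> caps B=0 W=0
Move 7: B@(1,3) -> caps B=1 W=0
Move 8: W@(1,0) -> caps B=1 W=1
Move 9: B@(3,1) -> caps B=2 W=1
Move 10: W@(1,2) -> caps B=2 W=1
Move 11: B@(3,2) -> caps B=2 W=1

Answer: .WB.
W.WB
B...
.BB.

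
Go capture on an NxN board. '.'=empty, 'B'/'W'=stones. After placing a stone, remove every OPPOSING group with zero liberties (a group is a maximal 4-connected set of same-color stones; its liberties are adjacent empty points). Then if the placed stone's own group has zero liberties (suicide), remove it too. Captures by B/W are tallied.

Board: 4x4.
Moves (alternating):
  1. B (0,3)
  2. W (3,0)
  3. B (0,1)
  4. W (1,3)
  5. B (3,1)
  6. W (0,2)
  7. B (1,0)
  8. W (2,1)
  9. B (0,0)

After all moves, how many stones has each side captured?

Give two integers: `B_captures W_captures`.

Answer: 0 1

Derivation:
Move 1: B@(0,3) -> caps B=0 W=0
Move 2: W@(3,0) -> caps B=0 W=0
Move 3: B@(0,1) -> caps B=0 W=0
Move 4: W@(1,3) -> caps B=0 W=0
Move 5: B@(3,1) -> caps B=0 W=0
Move 6: W@(0,2) -> caps B=0 W=1
Move 7: B@(1,0) -> caps B=0 W=1
Move 8: W@(2,1) -> caps B=0 W=1
Move 9: B@(0,0) -> caps B=0 W=1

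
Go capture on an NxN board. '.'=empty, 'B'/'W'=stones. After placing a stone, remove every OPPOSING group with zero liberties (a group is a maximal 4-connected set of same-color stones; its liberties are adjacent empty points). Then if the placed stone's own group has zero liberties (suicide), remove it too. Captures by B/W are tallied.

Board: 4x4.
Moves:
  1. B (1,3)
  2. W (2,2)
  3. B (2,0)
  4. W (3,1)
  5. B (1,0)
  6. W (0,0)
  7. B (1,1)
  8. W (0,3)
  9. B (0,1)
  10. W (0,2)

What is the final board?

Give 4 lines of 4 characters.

Answer: .BWW
BB.B
B.W.
.W..

Derivation:
Move 1: B@(1,3) -> caps B=0 W=0
Move 2: W@(2,2) -> caps B=0 W=0
Move 3: B@(2,0) -> caps B=0 W=0
Move 4: W@(3,1) -> caps B=0 W=0
Move 5: B@(1,0) -> caps B=0 W=0
Move 6: W@(0,0) -> caps B=0 W=0
Move 7: B@(1,1) -> caps B=0 W=0
Move 8: W@(0,3) -> caps B=0 W=0
Move 9: B@(0,1) -> caps B=1 W=0
Move 10: W@(0,2) -> caps B=1 W=0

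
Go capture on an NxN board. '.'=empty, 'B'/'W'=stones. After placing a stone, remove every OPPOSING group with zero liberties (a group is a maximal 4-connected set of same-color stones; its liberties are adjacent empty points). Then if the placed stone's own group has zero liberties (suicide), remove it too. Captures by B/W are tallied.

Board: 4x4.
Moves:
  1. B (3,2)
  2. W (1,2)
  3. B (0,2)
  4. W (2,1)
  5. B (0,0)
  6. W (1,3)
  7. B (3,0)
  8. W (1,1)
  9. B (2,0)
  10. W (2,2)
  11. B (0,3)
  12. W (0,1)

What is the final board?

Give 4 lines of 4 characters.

Answer: BW..
.WWW
BWW.
B.B.

Derivation:
Move 1: B@(3,2) -> caps B=0 W=0
Move 2: W@(1,2) -> caps B=0 W=0
Move 3: B@(0,2) -> caps B=0 W=0
Move 4: W@(2,1) -> caps B=0 W=0
Move 5: B@(0,0) -> caps B=0 W=0
Move 6: W@(1,3) -> caps B=0 W=0
Move 7: B@(3,0) -> caps B=0 W=0
Move 8: W@(1,1) -> caps B=0 W=0
Move 9: B@(2,0) -> caps B=0 W=0
Move 10: W@(2,2) -> caps B=0 W=0
Move 11: B@(0,3) -> caps B=0 W=0
Move 12: W@(0,1) -> caps B=0 W=2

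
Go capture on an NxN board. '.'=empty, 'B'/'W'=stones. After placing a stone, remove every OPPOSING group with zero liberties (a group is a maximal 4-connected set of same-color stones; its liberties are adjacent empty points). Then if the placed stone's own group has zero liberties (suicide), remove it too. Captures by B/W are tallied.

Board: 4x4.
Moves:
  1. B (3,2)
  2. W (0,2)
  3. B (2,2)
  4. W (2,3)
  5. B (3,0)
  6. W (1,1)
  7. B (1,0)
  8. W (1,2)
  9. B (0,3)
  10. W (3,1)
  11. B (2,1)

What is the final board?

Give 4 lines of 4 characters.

Move 1: B@(3,2) -> caps B=0 W=0
Move 2: W@(0,2) -> caps B=0 W=0
Move 3: B@(2,2) -> caps B=0 W=0
Move 4: W@(2,3) -> caps B=0 W=0
Move 5: B@(3,0) -> caps B=0 W=0
Move 6: W@(1,1) -> caps B=0 W=0
Move 7: B@(1,0) -> caps B=0 W=0
Move 8: W@(1,2) -> caps B=0 W=0
Move 9: B@(0,3) -> caps B=0 W=0
Move 10: W@(3,1) -> caps B=0 W=0
Move 11: B@(2,1) -> caps B=1 W=0

Answer: ..WB
BWW.
.BBW
B.B.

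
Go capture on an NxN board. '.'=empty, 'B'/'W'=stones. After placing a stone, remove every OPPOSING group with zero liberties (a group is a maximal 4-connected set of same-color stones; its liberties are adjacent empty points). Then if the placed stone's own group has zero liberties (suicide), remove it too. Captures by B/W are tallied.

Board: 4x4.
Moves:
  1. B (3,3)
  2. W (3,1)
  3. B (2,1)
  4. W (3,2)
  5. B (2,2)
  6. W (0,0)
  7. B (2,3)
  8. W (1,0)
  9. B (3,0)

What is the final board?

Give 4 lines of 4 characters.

Move 1: B@(3,3) -> caps B=0 W=0
Move 2: W@(3,1) -> caps B=0 W=0
Move 3: B@(2,1) -> caps B=0 W=0
Move 4: W@(3,2) -> caps B=0 W=0
Move 5: B@(2,2) -> caps B=0 W=0
Move 6: W@(0,0) -> caps B=0 W=0
Move 7: B@(2,3) -> caps B=0 W=0
Move 8: W@(1,0) -> caps B=0 W=0
Move 9: B@(3,0) -> caps B=2 W=0

Answer: W...
W...
.BBB
B..B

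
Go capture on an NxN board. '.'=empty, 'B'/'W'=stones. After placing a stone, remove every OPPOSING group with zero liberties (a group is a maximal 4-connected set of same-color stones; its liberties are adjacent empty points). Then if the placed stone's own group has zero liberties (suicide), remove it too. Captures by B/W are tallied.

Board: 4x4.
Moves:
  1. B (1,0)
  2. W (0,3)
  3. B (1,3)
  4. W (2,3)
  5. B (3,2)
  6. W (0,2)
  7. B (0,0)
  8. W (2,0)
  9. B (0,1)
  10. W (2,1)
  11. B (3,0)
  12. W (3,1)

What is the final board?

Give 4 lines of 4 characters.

Move 1: B@(1,0) -> caps B=0 W=0
Move 2: W@(0,3) -> caps B=0 W=0
Move 3: B@(1,3) -> caps B=0 W=0
Move 4: W@(2,3) -> caps B=0 W=0
Move 5: B@(3,2) -> caps B=0 W=0
Move 6: W@(0,2) -> caps B=0 W=0
Move 7: B@(0,0) -> caps B=0 W=0
Move 8: W@(2,0) -> caps B=0 W=0
Move 9: B@(0,1) -> caps B=0 W=0
Move 10: W@(2,1) -> caps B=0 W=0
Move 11: B@(3,0) -> caps B=0 W=0
Move 12: W@(3,1) -> caps B=0 W=1

Answer: BBWW
B..B
WW.W
.WB.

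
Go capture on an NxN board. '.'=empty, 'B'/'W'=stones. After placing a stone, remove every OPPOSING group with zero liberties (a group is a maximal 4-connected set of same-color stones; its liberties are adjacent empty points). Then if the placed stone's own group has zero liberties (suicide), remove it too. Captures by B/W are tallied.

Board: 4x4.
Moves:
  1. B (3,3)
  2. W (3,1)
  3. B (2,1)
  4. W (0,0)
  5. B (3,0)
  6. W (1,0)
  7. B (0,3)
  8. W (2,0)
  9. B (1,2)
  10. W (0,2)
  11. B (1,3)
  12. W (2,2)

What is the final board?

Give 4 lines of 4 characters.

Answer: W.WB
W.BB
WBW.
.W.B

Derivation:
Move 1: B@(3,3) -> caps B=0 W=0
Move 2: W@(3,1) -> caps B=0 W=0
Move 3: B@(2,1) -> caps B=0 W=0
Move 4: W@(0,0) -> caps B=0 W=0
Move 5: B@(3,0) -> caps B=0 W=0
Move 6: W@(1,0) -> caps B=0 W=0
Move 7: B@(0,3) -> caps B=0 W=0
Move 8: W@(2,0) -> caps B=0 W=1
Move 9: B@(1,2) -> caps B=0 W=1
Move 10: W@(0,2) -> caps B=0 W=1
Move 11: B@(1,3) -> caps B=0 W=1
Move 12: W@(2,2) -> caps B=0 W=1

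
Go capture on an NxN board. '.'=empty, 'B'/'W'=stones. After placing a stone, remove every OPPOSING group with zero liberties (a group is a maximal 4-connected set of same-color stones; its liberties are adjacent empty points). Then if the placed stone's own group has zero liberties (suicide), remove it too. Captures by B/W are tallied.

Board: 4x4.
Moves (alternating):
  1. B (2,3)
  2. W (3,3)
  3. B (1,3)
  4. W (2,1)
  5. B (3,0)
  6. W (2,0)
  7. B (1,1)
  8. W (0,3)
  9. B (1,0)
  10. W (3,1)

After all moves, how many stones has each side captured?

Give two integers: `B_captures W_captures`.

Answer: 0 1

Derivation:
Move 1: B@(2,3) -> caps B=0 W=0
Move 2: W@(3,3) -> caps B=0 W=0
Move 3: B@(1,3) -> caps B=0 W=0
Move 4: W@(2,1) -> caps B=0 W=0
Move 5: B@(3,0) -> caps B=0 W=0
Move 6: W@(2,0) -> caps B=0 W=0
Move 7: B@(1,1) -> caps B=0 W=0
Move 8: W@(0,3) -> caps B=0 W=0
Move 9: B@(1,0) -> caps B=0 W=0
Move 10: W@(3,1) -> caps B=0 W=1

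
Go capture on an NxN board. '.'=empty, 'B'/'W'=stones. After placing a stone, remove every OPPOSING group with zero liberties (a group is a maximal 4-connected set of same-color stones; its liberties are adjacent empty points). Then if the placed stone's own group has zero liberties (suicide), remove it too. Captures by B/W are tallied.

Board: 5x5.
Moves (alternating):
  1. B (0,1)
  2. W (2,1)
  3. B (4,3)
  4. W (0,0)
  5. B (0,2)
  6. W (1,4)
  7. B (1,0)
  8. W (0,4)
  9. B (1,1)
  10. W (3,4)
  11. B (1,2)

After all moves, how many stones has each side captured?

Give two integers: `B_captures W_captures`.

Answer: 1 0

Derivation:
Move 1: B@(0,1) -> caps B=0 W=0
Move 2: W@(2,1) -> caps B=0 W=0
Move 3: B@(4,3) -> caps B=0 W=0
Move 4: W@(0,0) -> caps B=0 W=0
Move 5: B@(0,2) -> caps B=0 W=0
Move 6: W@(1,4) -> caps B=0 W=0
Move 7: B@(1,0) -> caps B=1 W=0
Move 8: W@(0,4) -> caps B=1 W=0
Move 9: B@(1,1) -> caps B=1 W=0
Move 10: W@(3,4) -> caps B=1 W=0
Move 11: B@(1,2) -> caps B=1 W=0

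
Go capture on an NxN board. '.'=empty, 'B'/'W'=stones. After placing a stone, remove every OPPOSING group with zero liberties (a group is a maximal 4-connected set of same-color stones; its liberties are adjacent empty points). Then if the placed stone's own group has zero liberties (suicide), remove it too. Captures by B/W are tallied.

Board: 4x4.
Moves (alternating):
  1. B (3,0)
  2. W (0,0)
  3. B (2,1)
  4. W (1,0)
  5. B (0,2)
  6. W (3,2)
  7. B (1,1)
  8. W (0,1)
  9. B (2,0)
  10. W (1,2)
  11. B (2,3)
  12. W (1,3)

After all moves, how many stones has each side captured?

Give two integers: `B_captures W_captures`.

Move 1: B@(3,0) -> caps B=0 W=0
Move 2: W@(0,0) -> caps B=0 W=0
Move 3: B@(2,1) -> caps B=0 W=0
Move 4: W@(1,0) -> caps B=0 W=0
Move 5: B@(0,2) -> caps B=0 W=0
Move 6: W@(3,2) -> caps B=0 W=0
Move 7: B@(1,1) -> caps B=0 W=0
Move 8: W@(0,1) -> caps B=0 W=0
Move 9: B@(2,0) -> caps B=3 W=0
Move 10: W@(1,2) -> caps B=3 W=0
Move 11: B@(2,3) -> caps B=3 W=0
Move 12: W@(1,3) -> caps B=3 W=0

Answer: 3 0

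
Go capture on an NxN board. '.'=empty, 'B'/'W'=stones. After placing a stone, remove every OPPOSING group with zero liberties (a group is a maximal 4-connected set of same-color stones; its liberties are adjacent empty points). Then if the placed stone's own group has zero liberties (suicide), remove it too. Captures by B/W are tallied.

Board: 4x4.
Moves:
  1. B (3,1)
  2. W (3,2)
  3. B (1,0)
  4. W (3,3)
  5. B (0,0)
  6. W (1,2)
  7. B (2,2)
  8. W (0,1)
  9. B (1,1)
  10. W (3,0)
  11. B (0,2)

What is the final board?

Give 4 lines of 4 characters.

Move 1: B@(3,1) -> caps B=0 W=0
Move 2: W@(3,2) -> caps B=0 W=0
Move 3: B@(1,0) -> caps B=0 W=0
Move 4: W@(3,3) -> caps B=0 W=0
Move 5: B@(0,0) -> caps B=0 W=0
Move 6: W@(1,2) -> caps B=0 W=0
Move 7: B@(2,2) -> caps B=0 W=0
Move 8: W@(0,1) -> caps B=0 W=0
Move 9: B@(1,1) -> caps B=0 W=0
Move 10: W@(3,0) -> caps B=0 W=0
Move 11: B@(0,2) -> caps B=1 W=0

Answer: B.B.
BBW.
..B.
WBWW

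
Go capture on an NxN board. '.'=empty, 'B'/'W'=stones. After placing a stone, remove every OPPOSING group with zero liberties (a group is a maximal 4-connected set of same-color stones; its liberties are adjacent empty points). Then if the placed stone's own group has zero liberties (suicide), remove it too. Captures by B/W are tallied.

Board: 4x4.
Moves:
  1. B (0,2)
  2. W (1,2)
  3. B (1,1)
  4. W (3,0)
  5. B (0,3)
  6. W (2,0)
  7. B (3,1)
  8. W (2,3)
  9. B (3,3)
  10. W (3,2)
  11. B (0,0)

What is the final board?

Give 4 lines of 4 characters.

Answer: B.BB
.BW.
W..W
WBW.

Derivation:
Move 1: B@(0,2) -> caps B=0 W=0
Move 2: W@(1,2) -> caps B=0 W=0
Move 3: B@(1,1) -> caps B=0 W=0
Move 4: W@(3,0) -> caps B=0 W=0
Move 5: B@(0,3) -> caps B=0 W=0
Move 6: W@(2,0) -> caps B=0 W=0
Move 7: B@(3,1) -> caps B=0 W=0
Move 8: W@(2,3) -> caps B=0 W=0
Move 9: B@(3,3) -> caps B=0 W=0
Move 10: W@(3,2) -> caps B=0 W=1
Move 11: B@(0,0) -> caps B=0 W=1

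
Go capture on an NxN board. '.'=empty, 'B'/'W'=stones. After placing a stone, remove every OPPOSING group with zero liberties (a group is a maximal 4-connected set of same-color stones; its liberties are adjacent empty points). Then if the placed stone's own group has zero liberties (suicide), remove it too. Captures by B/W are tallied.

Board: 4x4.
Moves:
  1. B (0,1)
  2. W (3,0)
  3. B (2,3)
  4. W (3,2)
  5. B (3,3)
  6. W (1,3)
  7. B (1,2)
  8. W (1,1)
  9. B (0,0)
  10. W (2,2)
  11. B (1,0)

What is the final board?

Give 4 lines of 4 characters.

Move 1: B@(0,1) -> caps B=0 W=0
Move 2: W@(3,0) -> caps B=0 W=0
Move 3: B@(2,3) -> caps B=0 W=0
Move 4: W@(3,2) -> caps B=0 W=0
Move 5: B@(3,3) -> caps B=0 W=0
Move 6: W@(1,3) -> caps B=0 W=0
Move 7: B@(1,2) -> caps B=0 W=0
Move 8: W@(1,1) -> caps B=0 W=0
Move 9: B@(0,0) -> caps B=0 W=0
Move 10: W@(2,2) -> caps B=0 W=2
Move 11: B@(1,0) -> caps B=0 W=2

Answer: BB..
BWBW
..W.
W.W.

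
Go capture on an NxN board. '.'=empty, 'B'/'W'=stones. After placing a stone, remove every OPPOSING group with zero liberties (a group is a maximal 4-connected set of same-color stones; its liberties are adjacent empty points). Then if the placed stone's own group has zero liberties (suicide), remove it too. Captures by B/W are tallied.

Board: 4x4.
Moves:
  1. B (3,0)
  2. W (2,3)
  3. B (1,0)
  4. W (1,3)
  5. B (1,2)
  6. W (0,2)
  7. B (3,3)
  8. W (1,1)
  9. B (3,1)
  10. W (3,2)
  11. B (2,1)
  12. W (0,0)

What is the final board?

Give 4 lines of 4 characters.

Move 1: B@(3,0) -> caps B=0 W=0
Move 2: W@(2,3) -> caps B=0 W=0
Move 3: B@(1,0) -> caps B=0 W=0
Move 4: W@(1,3) -> caps B=0 W=0
Move 5: B@(1,2) -> caps B=0 W=0
Move 6: W@(0,2) -> caps B=0 W=0
Move 7: B@(3,3) -> caps B=0 W=0
Move 8: W@(1,1) -> caps B=0 W=0
Move 9: B@(3,1) -> caps B=0 W=0
Move 10: W@(3,2) -> caps B=0 W=1
Move 11: B@(2,1) -> caps B=0 W=1
Move 12: W@(0,0) -> caps B=0 W=1

Answer: W.W.
BWBW
.B.W
BBW.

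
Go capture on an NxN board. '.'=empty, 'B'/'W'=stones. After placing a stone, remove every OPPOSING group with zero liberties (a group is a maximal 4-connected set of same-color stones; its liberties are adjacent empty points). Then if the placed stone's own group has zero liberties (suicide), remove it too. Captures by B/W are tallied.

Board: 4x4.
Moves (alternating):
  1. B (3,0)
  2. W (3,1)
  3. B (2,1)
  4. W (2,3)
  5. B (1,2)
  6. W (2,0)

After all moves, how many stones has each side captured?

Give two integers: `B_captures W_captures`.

Answer: 0 1

Derivation:
Move 1: B@(3,0) -> caps B=0 W=0
Move 2: W@(3,1) -> caps B=0 W=0
Move 3: B@(2,1) -> caps B=0 W=0
Move 4: W@(2,3) -> caps B=0 W=0
Move 5: B@(1,2) -> caps B=0 W=0
Move 6: W@(2,0) -> caps B=0 W=1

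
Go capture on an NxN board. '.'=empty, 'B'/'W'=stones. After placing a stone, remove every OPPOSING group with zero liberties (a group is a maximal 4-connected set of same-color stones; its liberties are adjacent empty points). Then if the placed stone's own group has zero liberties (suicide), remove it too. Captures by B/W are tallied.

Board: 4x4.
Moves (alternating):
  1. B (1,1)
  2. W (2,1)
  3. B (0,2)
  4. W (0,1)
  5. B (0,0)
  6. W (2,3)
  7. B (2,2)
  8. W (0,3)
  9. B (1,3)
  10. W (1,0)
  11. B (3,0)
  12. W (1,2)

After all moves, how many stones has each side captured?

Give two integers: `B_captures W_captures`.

Move 1: B@(1,1) -> caps B=0 W=0
Move 2: W@(2,1) -> caps B=0 W=0
Move 3: B@(0,2) -> caps B=0 W=0
Move 4: W@(0,1) -> caps B=0 W=0
Move 5: B@(0,0) -> caps B=1 W=0
Move 6: W@(2,3) -> caps B=1 W=0
Move 7: B@(2,2) -> caps B=1 W=0
Move 8: W@(0,3) -> caps B=1 W=0
Move 9: B@(1,3) -> caps B=2 W=0
Move 10: W@(1,0) -> caps B=2 W=0
Move 11: B@(3,0) -> caps B=2 W=0
Move 12: W@(1,2) -> caps B=2 W=0

Answer: 2 0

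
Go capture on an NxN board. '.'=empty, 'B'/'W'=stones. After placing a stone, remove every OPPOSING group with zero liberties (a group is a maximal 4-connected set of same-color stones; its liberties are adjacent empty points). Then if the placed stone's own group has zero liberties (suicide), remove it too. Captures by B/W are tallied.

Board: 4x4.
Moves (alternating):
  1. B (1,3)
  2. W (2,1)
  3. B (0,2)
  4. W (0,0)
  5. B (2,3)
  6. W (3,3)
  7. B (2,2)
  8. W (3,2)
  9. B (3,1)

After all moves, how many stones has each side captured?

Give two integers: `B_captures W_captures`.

Move 1: B@(1,3) -> caps B=0 W=0
Move 2: W@(2,1) -> caps B=0 W=0
Move 3: B@(0,2) -> caps B=0 W=0
Move 4: W@(0,0) -> caps B=0 W=0
Move 5: B@(2,3) -> caps B=0 W=0
Move 6: W@(3,3) -> caps B=0 W=0
Move 7: B@(2,2) -> caps B=0 W=0
Move 8: W@(3,2) -> caps B=0 W=0
Move 9: B@(3,1) -> caps B=2 W=0

Answer: 2 0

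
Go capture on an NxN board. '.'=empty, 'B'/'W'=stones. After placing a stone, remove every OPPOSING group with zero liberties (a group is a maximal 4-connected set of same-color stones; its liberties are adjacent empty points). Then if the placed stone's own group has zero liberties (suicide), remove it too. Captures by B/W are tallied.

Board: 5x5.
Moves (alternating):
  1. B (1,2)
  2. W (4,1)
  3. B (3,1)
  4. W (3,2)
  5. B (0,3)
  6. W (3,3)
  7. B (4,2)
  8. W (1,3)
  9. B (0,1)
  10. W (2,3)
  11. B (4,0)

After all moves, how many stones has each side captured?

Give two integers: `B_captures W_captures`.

Move 1: B@(1,2) -> caps B=0 W=0
Move 2: W@(4,1) -> caps B=0 W=0
Move 3: B@(3,1) -> caps B=0 W=0
Move 4: W@(3,2) -> caps B=0 W=0
Move 5: B@(0,3) -> caps B=0 W=0
Move 6: W@(3,3) -> caps B=0 W=0
Move 7: B@(4,2) -> caps B=0 W=0
Move 8: W@(1,3) -> caps B=0 W=0
Move 9: B@(0,1) -> caps B=0 W=0
Move 10: W@(2,3) -> caps B=0 W=0
Move 11: B@(4,0) -> caps B=1 W=0

Answer: 1 0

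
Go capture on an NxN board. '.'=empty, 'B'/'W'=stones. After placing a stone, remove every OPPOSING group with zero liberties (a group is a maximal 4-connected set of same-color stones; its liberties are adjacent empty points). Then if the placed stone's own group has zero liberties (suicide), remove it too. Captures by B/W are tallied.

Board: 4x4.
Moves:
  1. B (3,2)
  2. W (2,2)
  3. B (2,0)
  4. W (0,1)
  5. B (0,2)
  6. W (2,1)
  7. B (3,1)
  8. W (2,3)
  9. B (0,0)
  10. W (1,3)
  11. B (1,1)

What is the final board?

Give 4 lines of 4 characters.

Answer: B.B.
.B.W
BWWW
.BB.

Derivation:
Move 1: B@(3,2) -> caps B=0 W=0
Move 2: W@(2,2) -> caps B=0 W=0
Move 3: B@(2,0) -> caps B=0 W=0
Move 4: W@(0,1) -> caps B=0 W=0
Move 5: B@(0,2) -> caps B=0 W=0
Move 6: W@(2,1) -> caps B=0 W=0
Move 7: B@(3,1) -> caps B=0 W=0
Move 8: W@(2,3) -> caps B=0 W=0
Move 9: B@(0,0) -> caps B=0 W=0
Move 10: W@(1,3) -> caps B=0 W=0
Move 11: B@(1,1) -> caps B=1 W=0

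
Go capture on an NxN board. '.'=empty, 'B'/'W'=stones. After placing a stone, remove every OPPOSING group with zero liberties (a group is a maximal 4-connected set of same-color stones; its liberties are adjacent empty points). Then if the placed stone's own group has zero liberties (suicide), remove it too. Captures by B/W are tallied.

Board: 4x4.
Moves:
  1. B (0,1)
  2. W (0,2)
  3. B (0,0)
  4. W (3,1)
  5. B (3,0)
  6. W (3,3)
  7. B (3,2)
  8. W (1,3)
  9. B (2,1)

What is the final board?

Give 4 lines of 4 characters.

Answer: BBW.
...W
.B..
B.BW

Derivation:
Move 1: B@(0,1) -> caps B=0 W=0
Move 2: W@(0,2) -> caps B=0 W=0
Move 3: B@(0,0) -> caps B=0 W=0
Move 4: W@(3,1) -> caps B=0 W=0
Move 5: B@(3,0) -> caps B=0 W=0
Move 6: W@(3,3) -> caps B=0 W=0
Move 7: B@(3,2) -> caps B=0 W=0
Move 8: W@(1,3) -> caps B=0 W=0
Move 9: B@(2,1) -> caps B=1 W=0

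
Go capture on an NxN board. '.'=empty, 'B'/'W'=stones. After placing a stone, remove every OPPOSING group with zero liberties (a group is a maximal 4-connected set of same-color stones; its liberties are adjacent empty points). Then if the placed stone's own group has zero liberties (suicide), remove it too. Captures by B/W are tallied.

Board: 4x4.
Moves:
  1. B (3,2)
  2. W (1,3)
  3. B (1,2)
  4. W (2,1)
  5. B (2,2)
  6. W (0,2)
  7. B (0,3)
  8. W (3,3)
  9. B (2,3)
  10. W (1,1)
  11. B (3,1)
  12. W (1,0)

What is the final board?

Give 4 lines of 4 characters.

Answer: ..W.
WWBW
.WBB
.BB.

Derivation:
Move 1: B@(3,2) -> caps B=0 W=0
Move 2: W@(1,3) -> caps B=0 W=0
Move 3: B@(1,2) -> caps B=0 W=0
Move 4: W@(2,1) -> caps B=0 W=0
Move 5: B@(2,2) -> caps B=0 W=0
Move 6: W@(0,2) -> caps B=0 W=0
Move 7: B@(0,3) -> caps B=0 W=0
Move 8: W@(3,3) -> caps B=0 W=0
Move 9: B@(2,3) -> caps B=1 W=0
Move 10: W@(1,1) -> caps B=1 W=0
Move 11: B@(3,1) -> caps B=1 W=0
Move 12: W@(1,0) -> caps B=1 W=0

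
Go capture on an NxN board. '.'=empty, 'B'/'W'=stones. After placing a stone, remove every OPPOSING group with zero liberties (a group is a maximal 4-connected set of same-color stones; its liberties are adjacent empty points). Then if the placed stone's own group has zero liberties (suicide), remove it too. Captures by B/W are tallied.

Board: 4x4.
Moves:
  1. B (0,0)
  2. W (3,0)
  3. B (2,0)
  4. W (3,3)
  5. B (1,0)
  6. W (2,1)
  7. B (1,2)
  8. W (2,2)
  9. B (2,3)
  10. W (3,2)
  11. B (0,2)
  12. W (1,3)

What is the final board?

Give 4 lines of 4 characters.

Answer: B.B.
B.BW
BWW.
W.WW

Derivation:
Move 1: B@(0,0) -> caps B=0 W=0
Move 2: W@(3,0) -> caps B=0 W=0
Move 3: B@(2,0) -> caps B=0 W=0
Move 4: W@(3,3) -> caps B=0 W=0
Move 5: B@(1,0) -> caps B=0 W=0
Move 6: W@(2,1) -> caps B=0 W=0
Move 7: B@(1,2) -> caps B=0 W=0
Move 8: W@(2,2) -> caps B=0 W=0
Move 9: B@(2,3) -> caps B=0 W=0
Move 10: W@(3,2) -> caps B=0 W=0
Move 11: B@(0,2) -> caps B=0 W=0
Move 12: W@(1,3) -> caps B=0 W=1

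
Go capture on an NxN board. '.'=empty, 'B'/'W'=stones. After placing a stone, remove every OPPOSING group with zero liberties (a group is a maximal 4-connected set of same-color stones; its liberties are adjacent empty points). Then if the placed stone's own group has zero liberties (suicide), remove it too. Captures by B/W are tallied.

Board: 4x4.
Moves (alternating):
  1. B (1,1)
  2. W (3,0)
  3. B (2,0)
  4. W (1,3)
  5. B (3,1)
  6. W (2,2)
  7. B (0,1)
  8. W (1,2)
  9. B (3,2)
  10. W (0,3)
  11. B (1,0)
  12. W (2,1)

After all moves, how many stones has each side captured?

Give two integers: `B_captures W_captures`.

Move 1: B@(1,1) -> caps B=0 W=0
Move 2: W@(3,0) -> caps B=0 W=0
Move 3: B@(2,0) -> caps B=0 W=0
Move 4: W@(1,3) -> caps B=0 W=0
Move 5: B@(3,1) -> caps B=1 W=0
Move 6: W@(2,2) -> caps B=1 W=0
Move 7: B@(0,1) -> caps B=1 W=0
Move 8: W@(1,2) -> caps B=1 W=0
Move 9: B@(3,2) -> caps B=1 W=0
Move 10: W@(0,3) -> caps B=1 W=0
Move 11: B@(1,0) -> caps B=1 W=0
Move 12: W@(2,1) -> caps B=1 W=0

Answer: 1 0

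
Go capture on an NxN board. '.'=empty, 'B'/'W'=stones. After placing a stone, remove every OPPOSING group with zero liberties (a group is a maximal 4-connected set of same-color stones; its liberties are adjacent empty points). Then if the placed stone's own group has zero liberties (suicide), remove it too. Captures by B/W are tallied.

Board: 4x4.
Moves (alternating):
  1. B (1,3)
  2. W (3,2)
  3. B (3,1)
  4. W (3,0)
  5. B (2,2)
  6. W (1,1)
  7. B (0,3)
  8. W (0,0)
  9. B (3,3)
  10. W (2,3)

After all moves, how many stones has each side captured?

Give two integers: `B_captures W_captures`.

Move 1: B@(1,3) -> caps B=0 W=0
Move 2: W@(3,2) -> caps B=0 W=0
Move 3: B@(3,1) -> caps B=0 W=0
Move 4: W@(3,0) -> caps B=0 W=0
Move 5: B@(2,2) -> caps B=0 W=0
Move 6: W@(1,1) -> caps B=0 W=0
Move 7: B@(0,3) -> caps B=0 W=0
Move 8: W@(0,0) -> caps B=0 W=0
Move 9: B@(3,3) -> caps B=1 W=0
Move 10: W@(2,3) -> caps B=1 W=0

Answer: 1 0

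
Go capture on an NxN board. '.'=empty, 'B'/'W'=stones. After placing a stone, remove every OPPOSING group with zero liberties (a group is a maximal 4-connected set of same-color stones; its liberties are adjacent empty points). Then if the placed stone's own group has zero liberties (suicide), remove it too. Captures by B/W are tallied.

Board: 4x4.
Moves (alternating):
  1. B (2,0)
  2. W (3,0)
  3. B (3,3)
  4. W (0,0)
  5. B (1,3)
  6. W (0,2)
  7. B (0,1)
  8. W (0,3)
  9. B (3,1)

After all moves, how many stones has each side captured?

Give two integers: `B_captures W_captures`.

Answer: 1 0

Derivation:
Move 1: B@(2,0) -> caps B=0 W=0
Move 2: W@(3,0) -> caps B=0 W=0
Move 3: B@(3,3) -> caps B=0 W=0
Move 4: W@(0,0) -> caps B=0 W=0
Move 5: B@(1,3) -> caps B=0 W=0
Move 6: W@(0,2) -> caps B=0 W=0
Move 7: B@(0,1) -> caps B=0 W=0
Move 8: W@(0,3) -> caps B=0 W=0
Move 9: B@(3,1) -> caps B=1 W=0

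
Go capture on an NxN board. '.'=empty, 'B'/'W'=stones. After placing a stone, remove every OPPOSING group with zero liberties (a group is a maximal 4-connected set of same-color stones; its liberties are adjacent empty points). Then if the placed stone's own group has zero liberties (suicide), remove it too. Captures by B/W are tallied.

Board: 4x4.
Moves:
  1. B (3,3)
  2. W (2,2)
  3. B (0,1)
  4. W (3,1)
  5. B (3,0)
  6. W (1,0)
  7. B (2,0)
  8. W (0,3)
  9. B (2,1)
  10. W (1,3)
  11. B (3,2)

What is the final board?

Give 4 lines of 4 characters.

Move 1: B@(3,3) -> caps B=0 W=0
Move 2: W@(2,2) -> caps B=0 W=0
Move 3: B@(0,1) -> caps B=0 W=0
Move 4: W@(3,1) -> caps B=0 W=0
Move 5: B@(3,0) -> caps B=0 W=0
Move 6: W@(1,0) -> caps B=0 W=0
Move 7: B@(2,0) -> caps B=0 W=0
Move 8: W@(0,3) -> caps B=0 W=0
Move 9: B@(2,1) -> caps B=0 W=0
Move 10: W@(1,3) -> caps B=0 W=0
Move 11: B@(3,2) -> caps B=1 W=0

Answer: .B.W
W..W
BBW.
B.BB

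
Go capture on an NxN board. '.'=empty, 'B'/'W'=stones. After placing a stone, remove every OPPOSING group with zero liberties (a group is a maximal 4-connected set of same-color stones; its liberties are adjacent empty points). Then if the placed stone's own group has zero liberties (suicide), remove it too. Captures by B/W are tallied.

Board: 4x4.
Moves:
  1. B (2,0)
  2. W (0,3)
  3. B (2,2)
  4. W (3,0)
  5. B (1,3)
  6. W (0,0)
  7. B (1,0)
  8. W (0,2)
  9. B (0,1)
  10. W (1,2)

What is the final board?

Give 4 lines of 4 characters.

Answer: .BWW
B.WB
B.B.
W...

Derivation:
Move 1: B@(2,0) -> caps B=0 W=0
Move 2: W@(0,3) -> caps B=0 W=0
Move 3: B@(2,2) -> caps B=0 W=0
Move 4: W@(3,0) -> caps B=0 W=0
Move 5: B@(1,3) -> caps B=0 W=0
Move 6: W@(0,0) -> caps B=0 W=0
Move 7: B@(1,0) -> caps B=0 W=0
Move 8: W@(0,2) -> caps B=0 W=0
Move 9: B@(0,1) -> caps B=1 W=0
Move 10: W@(1,2) -> caps B=1 W=0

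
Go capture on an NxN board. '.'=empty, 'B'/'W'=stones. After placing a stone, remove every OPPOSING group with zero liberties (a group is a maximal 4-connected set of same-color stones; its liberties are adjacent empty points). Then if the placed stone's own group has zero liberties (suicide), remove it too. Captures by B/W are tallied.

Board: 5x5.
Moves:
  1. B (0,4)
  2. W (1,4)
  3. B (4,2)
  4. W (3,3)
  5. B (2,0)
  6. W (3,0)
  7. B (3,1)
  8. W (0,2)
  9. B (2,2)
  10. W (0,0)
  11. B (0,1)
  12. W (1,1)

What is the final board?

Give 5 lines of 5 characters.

Answer: W.W.B
.W..W
B.B..
WB.W.
..B..

Derivation:
Move 1: B@(0,4) -> caps B=0 W=0
Move 2: W@(1,4) -> caps B=0 W=0
Move 3: B@(4,2) -> caps B=0 W=0
Move 4: W@(3,3) -> caps B=0 W=0
Move 5: B@(2,0) -> caps B=0 W=0
Move 6: W@(3,0) -> caps B=0 W=0
Move 7: B@(3,1) -> caps B=0 W=0
Move 8: W@(0,2) -> caps B=0 W=0
Move 9: B@(2,2) -> caps B=0 W=0
Move 10: W@(0,0) -> caps B=0 W=0
Move 11: B@(0,1) -> caps B=0 W=0
Move 12: W@(1,1) -> caps B=0 W=1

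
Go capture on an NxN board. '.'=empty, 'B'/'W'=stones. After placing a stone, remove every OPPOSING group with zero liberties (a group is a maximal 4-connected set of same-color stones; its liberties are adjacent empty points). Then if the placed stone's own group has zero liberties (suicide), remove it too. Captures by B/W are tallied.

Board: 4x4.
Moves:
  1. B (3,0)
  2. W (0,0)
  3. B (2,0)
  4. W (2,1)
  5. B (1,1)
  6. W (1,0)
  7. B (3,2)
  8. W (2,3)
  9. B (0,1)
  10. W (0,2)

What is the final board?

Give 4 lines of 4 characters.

Move 1: B@(3,0) -> caps B=0 W=0
Move 2: W@(0,0) -> caps B=0 W=0
Move 3: B@(2,0) -> caps B=0 W=0
Move 4: W@(2,1) -> caps B=0 W=0
Move 5: B@(1,1) -> caps B=0 W=0
Move 6: W@(1,0) -> caps B=0 W=0
Move 7: B@(3,2) -> caps B=0 W=0
Move 8: W@(2,3) -> caps B=0 W=0
Move 9: B@(0,1) -> caps B=2 W=0
Move 10: W@(0,2) -> caps B=2 W=0

Answer: .BW.
.B..
BW.W
B.B.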